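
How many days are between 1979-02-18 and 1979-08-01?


From 1979-02-18 to 1979-08-01
1979-02-18: days before February = 31; day of year = 31 + 18 = 49
1979-08-01: days before August = 31 + 28 + 31 + 30 + 31 + 30 + 31 = 212 (1979 is not a leap year); day of year = 212 + 1 = 213
Same year: 213 - 49 = 164

164 days


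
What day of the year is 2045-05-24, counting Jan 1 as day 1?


Date: May 24, 2045
Days in months 1 through 4: 120
Plus 24 days in May

Day of year: 144


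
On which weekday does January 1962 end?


January 1962 has 31 days
Anchor: Jan 1, 1962. With p = 1962 - 1 = 1961: (p + p//4 - p//100 + p//400) mod 7 = (1961 + 490 - 19 + 4) mod 7 = 2436 mod 7 = 0 -> Monday (Mon=0 ... Sun=6)
January 1 is the anchor itself -> Monday
Last day offset: 31 - 1 = 30 days
Weekday index = (0 + 30) mod 7 = 2

Wednesday, January 31


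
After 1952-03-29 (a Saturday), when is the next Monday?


Current: Saturday
Target: Monday
Days ahead: 2

Next Monday: 1952-03-31


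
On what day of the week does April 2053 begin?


Target: April 1, 2053
Anchor: Jan 1, 2053. With p = 2053 - 1 = 2052: (p + p//4 - p//100 + p//400) mod 7 = (2052 + 513 - 20 + 5) mod 7 = 2550 mod 7 = 2 -> Wednesday (Mon=0 ... Sun=6)
Days before April (Jan-Mar): 90 days
Weekday index = (2 + 90) mod 7 = 1

Tuesday


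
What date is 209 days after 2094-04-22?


Start: 2094-04-22, add 209 days
April 2094 has 30 days: 30 - 22 = 8 days to April 30 -> 201 left
May 2094 has 31 days -> 170 left
June 2094 has 30 days -> 140 left
July 2094 has 31 days -> 109 left
August 2094 has 31 days -> 78 left
September 2094 has 30 days -> 48 left
October 2094 has 31 days -> 17 left
November 2094: 17 <= 30 -> lands on November 17

Result: 2094-11-17


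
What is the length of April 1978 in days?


April 1978

30 days


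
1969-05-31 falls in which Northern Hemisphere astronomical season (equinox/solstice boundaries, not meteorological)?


Date: May 31
Astronomical Spring (approx.; exact equinox/solstice day varies by year): March 20 to June 20
May 31 falls within the Spring window

Spring


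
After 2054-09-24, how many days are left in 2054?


Day of year: 267 of 365
Remaining = 365 - 267

98 days


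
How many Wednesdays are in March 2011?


March 2011 has 31 days
Anchor: Jan 1, 2011. With p = 2011 - 1 = 2010: (p + p//4 - p//100 + p//400) mod 7 = (2010 + 502 - 20 + 5) mod 7 = 2497 mod 7 = 5 -> Saturday (Mon=0 ... Sun=6)
Days before March (Jan-Feb): 59; March 1 index = (5 + 59) mod 7 = 1 -> Tuesday
First Wednesday is March 2
Wednesdays: 2, 9, 16, 23, 30

5 Wednesdays


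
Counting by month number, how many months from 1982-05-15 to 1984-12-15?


From May 1982 to December 1984
2 years * 12 = 24 months, plus 7 months = 31

31 months


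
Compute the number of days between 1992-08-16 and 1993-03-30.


From 1992-08-16 to 1993-03-30
1992-08-16: days before August = 31 + 29 + 31 + 30 + 31 + 30 + 31 = 213 (1992 is a leap year); day of year = 213 + 16 = 229
1993-03-30: days before March = 31 + 28 = 59 (1993 is not a leap year); day of year = 59 + 30 = 89
Rest of 1992: 366 - 229 = 137
Total = 137 + 89 = 226

226 days


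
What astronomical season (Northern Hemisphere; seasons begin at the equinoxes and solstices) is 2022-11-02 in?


Date: November 2
Astronomical Autumn (approx.; exact equinox/solstice day varies by year): September 22 to December 20
November 2 falls within the Autumn window

Autumn


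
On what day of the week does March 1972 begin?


Target: March 1, 1972
Anchor: Jan 1, 1972. With p = 1972 - 1 = 1971: (p + p//4 - p//100 + p//400) mod 7 = (1971 + 492 - 19 + 4) mod 7 = 2448 mod 7 = 5 -> Saturday (Mon=0 ... Sun=6)
Days before March (Jan-Feb): 60 days
Weekday index = (5 + 60) mod 7 = 2

Wednesday


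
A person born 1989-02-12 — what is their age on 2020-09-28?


Birth: 1989-02-12
Reference: 2020-09-28
Year difference: 2020 - 1989 = 31

31 years old


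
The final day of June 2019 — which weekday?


June 2019 has 30 days
Anchor: Jan 1, 2019. With p = 2019 - 1 = 2018: (p + p//4 - p//100 + p//400) mod 7 = (2018 + 504 - 20 + 5) mod 7 = 2507 mod 7 = 1 -> Tuesday (Mon=0 ... Sun=6)
Days before June (Jan-May): 151; June 1 index = (1 + 151) mod 7 = 5 -> Saturday
Last day offset: 30 - 1 = 29 days
Weekday index = (5 + 29) mod 7 = 6

Sunday, June 30


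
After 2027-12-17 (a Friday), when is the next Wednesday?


Current: Friday
Target: Wednesday
Days ahead: 5

Next Wednesday: 2027-12-22


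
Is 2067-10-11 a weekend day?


Anchor: Jan 1, 2067. With p = 2067 - 1 = 2066: (p + p//4 - p//100 + p//400) mod 7 = (2066 + 516 - 20 + 5) mod 7 = 2567 mod 7 = 5 -> Saturday (Mon=0 ... Sun=6)
Day of year: 284; offset = 283
Weekday index = (5 + 283) mod 7 = 1 -> Tuesday
Weekend days: Saturday, Sunday

No


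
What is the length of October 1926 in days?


October 1926

31 days


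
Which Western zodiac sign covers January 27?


Date: January 27
Conventional tropical zodiac dates: Aquarius from January 20 onward; Pisces starts February 19
January 27 falls within the Aquarius range

Aquarius


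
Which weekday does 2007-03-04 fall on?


Date: March 4, 2007
Anchor: Jan 1, 2007. With p = 2007 - 1 = 2006: (p + p//4 - p//100 + p//400) mod 7 = (2006 + 501 - 20 + 5) mod 7 = 2492 mod 7 = 0 -> Monday (Mon=0 ... Sun=6)
Days before March (Jan-Feb): 59; offset = 59 + 4 - 1 = 62
Weekday index = (0 + 62) mod 7 = 6

Day of the week: Sunday


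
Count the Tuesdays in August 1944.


August 1944 has 31 days
Anchor: Jan 1, 1944. With p = 1944 - 1 = 1943: (p + p//4 - p//100 + p//400) mod 7 = (1943 + 485 - 19 + 4) mod 7 = 2413 mod 7 = 5 -> Saturday (Mon=0 ... Sun=6)
Days before August (Jan-Jul): 213; August 1 index = (5 + 213) mod 7 = 1 -> Tuesday
First Tuesday is August 1
Tuesdays: 1, 8, 15, 22, 29

5 Tuesdays


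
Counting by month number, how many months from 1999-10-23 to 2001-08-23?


From October 1999 to August 2001
2 years * 12 = 24 months, minus 2 months = 22

22 months


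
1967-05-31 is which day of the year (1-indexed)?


Date: May 31, 1967
Days in months 1 through 4: 120
Plus 31 days in May

Day of year: 151


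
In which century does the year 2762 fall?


Century = (year - 1) // 100 + 1
= (2762 - 1) // 100 + 1
= 2761 // 100 + 1
= 27 + 1

28th century


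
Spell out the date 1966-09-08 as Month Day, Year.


ISO 1966-09-08 parses as year=1966, month=09, day=08
Month 9 -> September

September 8, 1966


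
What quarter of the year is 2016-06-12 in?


Month: June (month 6)
Q1: Jan-Mar, Q2: Apr-Jun, Q3: Jul-Sep, Q4: Oct-Dec

Q2


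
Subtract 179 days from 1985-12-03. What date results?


Start: 1985-12-03, subtract 179 days
Back 3 days from December 3 reaches November 30, 1985 -> 176 left
November 1985 has 30 days -> back to October 31, 1985 -> 146 left
October 1985 has 31 days -> back to September 30, 1985 -> 115 left
September 1985 has 30 days -> back to August 31, 1985 -> 85 left
August 1985 has 31 days -> back to July 31, 1985 -> 54 left
July 1985 has 31 days -> back to June 30, 1985 -> 23 left
June 1985: 30 - 23 = 7 -> lands on June 7

Result: 1985-06-07


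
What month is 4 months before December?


December is month 12
12 - 4 = 8

August


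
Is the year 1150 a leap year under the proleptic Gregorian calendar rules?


Gregorian leap year rule: divisible by 4, but not by 100, unless also by 400.
1150 is not divisible by 4 -> not a leap year

No


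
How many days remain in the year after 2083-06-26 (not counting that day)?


Day of year: 177 of 365
Remaining = 365 - 177

188 days


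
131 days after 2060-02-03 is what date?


Start: 2060-02-03, add 131 days
February 2060 has 29 days: 29 - 3 = 26 days to February 29 -> 105 left
March 2060 has 31 days -> 74 left
April 2060 has 30 days -> 44 left
May 2060 has 31 days -> 13 left
June 2060: 13 <= 30 -> lands on June 13

Result: 2060-06-13


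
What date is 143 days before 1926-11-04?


Start: 1926-11-04, subtract 143 days
Back 4 days from November 4 reaches October 31, 1926 -> 139 left
October 1926 has 31 days -> back to September 30, 1926 -> 108 left
September 1926 has 30 days -> back to August 31, 1926 -> 78 left
August 1926 has 31 days -> back to July 31, 1926 -> 47 left
July 1926 has 31 days -> back to June 30, 1926 -> 16 left
June 1926: 30 - 16 = 14 -> lands on June 14

Result: 1926-06-14


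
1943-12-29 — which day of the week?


Date: December 29, 1943
Anchor: Jan 1, 1943. With p = 1943 - 1 = 1942: (p + p//4 - p//100 + p//400) mod 7 = (1942 + 485 - 19 + 4) mod 7 = 2412 mod 7 = 4 -> Friday (Mon=0 ... Sun=6)
Days before December (Jan-Nov): 334; offset = 334 + 29 - 1 = 362
Weekday index = (4 + 362) mod 7 = 2

Day of the week: Wednesday


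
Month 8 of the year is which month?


Month 8 of 12

August


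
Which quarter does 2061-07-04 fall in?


Month: July (month 7)
Q1: Jan-Mar, Q2: Apr-Jun, Q3: Jul-Sep, Q4: Oct-Dec

Q3


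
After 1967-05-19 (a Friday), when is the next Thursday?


Current: Friday
Target: Thursday
Days ahead: 6

Next Thursday: 1967-05-25


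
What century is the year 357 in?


Century = (year - 1) // 100 + 1
= (357 - 1) // 100 + 1
= 356 // 100 + 1
= 3 + 1

4th century


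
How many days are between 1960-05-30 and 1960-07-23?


From 1960-05-30 to 1960-07-23
1960-05-30: days before May = 31 + 29 + 31 + 30 = 121 (1960 is a leap year); day of year = 121 + 30 = 151
1960-07-23: days before July = 31 + 29 + 31 + 30 + 31 + 30 = 182 (1960 is a leap year); day of year = 182 + 23 = 205
Same year: 205 - 151 = 54

54 days


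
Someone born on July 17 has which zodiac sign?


Date: July 17
Conventional tropical zodiac dates: Cancer from June 21 onward; Leo starts July 23
July 17 falls within the Cancer range

Cancer


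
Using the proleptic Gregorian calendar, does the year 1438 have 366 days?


Gregorian leap year rule: divisible by 4, but not by 100, unless also by 400.
1438 is not divisible by 4 -> not a leap year

No


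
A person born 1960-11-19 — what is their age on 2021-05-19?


Birth: 1960-11-19
Reference: 2021-05-19
Year difference: 2021 - 1960 = 61
Birthday not yet reached in 2021, subtract 1

60 years old


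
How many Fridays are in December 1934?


December 1934 has 31 days
Anchor: Jan 1, 1934. With p = 1934 - 1 = 1933: (p + p//4 - p//100 + p//400) mod 7 = (1933 + 483 - 19 + 4) mod 7 = 2401 mod 7 = 0 -> Monday (Mon=0 ... Sun=6)
Days before December (Jan-Nov): 334; December 1 index = (0 + 334) mod 7 = 5 -> Saturday
First Friday is December 7
Fridays: 7, 14, 21, 28

4 Fridays


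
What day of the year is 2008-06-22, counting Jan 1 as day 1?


Date: June 22, 2008
Days in months 1 through 5: 152
Plus 22 days in June

Day of year: 174


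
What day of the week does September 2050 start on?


Target: September 1, 2050
Anchor: Jan 1, 2050. With p = 2050 - 1 = 2049: (p + p//4 - p//100 + p//400) mod 7 = (2049 + 512 - 20 + 5) mod 7 = 2546 mod 7 = 5 -> Saturday (Mon=0 ... Sun=6)
Days before September (Jan-Aug): 243 days
Weekday index = (5 + 243) mod 7 = 3

Thursday


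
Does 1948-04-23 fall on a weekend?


Anchor: Jan 1, 1948. With p = 1948 - 1 = 1947: (p + p//4 - p//100 + p//400) mod 7 = (1947 + 486 - 19 + 4) mod 7 = 2418 mod 7 = 3 -> Thursday (Mon=0 ... Sun=6)
Day of year: 114; offset = 113
Weekday index = (3 + 113) mod 7 = 4 -> Friday
Weekend days: Saturday, Sunday

No


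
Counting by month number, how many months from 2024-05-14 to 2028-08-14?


From May 2024 to August 2028
4 years * 12 = 48 months, plus 3 months = 51

51 months


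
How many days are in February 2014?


February 2014 (leap year: no)

28 days


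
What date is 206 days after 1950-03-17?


Start: 1950-03-17, add 206 days
March 1950 has 31 days: 31 - 17 = 14 days to March 31 -> 192 left
April 1950 has 30 days -> 162 left
May 1950 has 31 days -> 131 left
June 1950 has 30 days -> 101 left
July 1950 has 31 days -> 70 left
August 1950 has 31 days -> 39 left
September 1950 has 30 days -> 9 left
October 1950: 9 <= 31 -> lands on October 9

Result: 1950-10-09


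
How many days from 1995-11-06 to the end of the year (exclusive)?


Day of year: 310 of 365
Remaining = 365 - 310

55 days


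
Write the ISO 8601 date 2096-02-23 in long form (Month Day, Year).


ISO 2096-02-23 parses as year=2096, month=02, day=23
Month 2 -> February

February 23, 2096


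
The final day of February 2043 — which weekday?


February 2043 has 28 days
Anchor: Jan 1, 2043. With p = 2043 - 1 = 2042: (p + p//4 - p//100 + p//400) mod 7 = (2042 + 510 - 20 + 5) mod 7 = 2537 mod 7 = 3 -> Thursday (Mon=0 ... Sun=6)
Days before February (Jan): 31; February 1 index = (3 + 31) mod 7 = 6 -> Sunday
Last day offset: 28 - 1 = 27 days
Weekday index = (6 + 27) mod 7 = 5

Saturday, February 28


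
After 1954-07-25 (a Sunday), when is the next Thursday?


Current: Sunday
Target: Thursday
Days ahead: 4

Next Thursday: 1954-07-29


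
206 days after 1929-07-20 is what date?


Start: 1929-07-20, add 206 days
July 1929 has 31 days: 31 - 20 = 11 days to July 31 -> 195 left
August 1929 has 31 days -> 164 left
September 1929 has 30 days -> 134 left
October 1929 has 31 days -> 103 left
November 1929 has 30 days -> 73 left
December 1929 has 31 days -> 42 left
January 1930 has 31 days -> 11 left
February 1930: 11 <= 28 -> lands on February 11

Result: 1930-02-11


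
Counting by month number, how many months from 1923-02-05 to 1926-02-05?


From February 1923 to February 1926
3 years * 12 = 36 months = 36

36 months


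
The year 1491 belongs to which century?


Century = (year - 1) // 100 + 1
= (1491 - 1) // 100 + 1
= 1490 // 100 + 1
= 14 + 1

15th century


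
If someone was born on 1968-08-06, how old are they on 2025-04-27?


Birth: 1968-08-06
Reference: 2025-04-27
Year difference: 2025 - 1968 = 57
Birthday not yet reached in 2025, subtract 1

56 years old


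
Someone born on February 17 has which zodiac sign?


Date: February 17
Conventional tropical zodiac dates: Aquarius from January 20 onward; Pisces starts February 19
February 17 falls within the Aquarius range

Aquarius


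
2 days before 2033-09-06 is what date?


Start: 2033-09-06, subtract 2 days
6 - 2 = 4 stays within September 2033

Result: 2033-09-04


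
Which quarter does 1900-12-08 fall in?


Month: December (month 12)
Q1: Jan-Mar, Q2: Apr-Jun, Q3: Jul-Sep, Q4: Oct-Dec

Q4


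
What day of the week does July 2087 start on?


Target: July 1, 2087
Anchor: Jan 1, 2087. With p = 2087 - 1 = 2086: (p + p//4 - p//100 + p//400) mod 7 = (2086 + 521 - 20 + 5) mod 7 = 2592 mod 7 = 2 -> Wednesday (Mon=0 ... Sun=6)
Days before July (Jan-Jun): 181 days
Weekday index = (2 + 181) mod 7 = 1

Tuesday


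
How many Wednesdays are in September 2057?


September 2057 has 30 days
Anchor: Jan 1, 2057. With p = 2057 - 1 = 2056: (p + p//4 - p//100 + p//400) mod 7 = (2056 + 514 - 20 + 5) mod 7 = 2555 mod 7 = 0 -> Monday (Mon=0 ... Sun=6)
Days before September (Jan-Aug): 243; September 1 index = (0 + 243) mod 7 = 5 -> Saturday
First Wednesday is September 5
Wednesdays: 5, 12, 19, 26

4 Wednesdays


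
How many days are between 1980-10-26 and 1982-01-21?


From 1980-10-26 to 1982-01-21
1980-10-26: days before October = 31 + 29 + 31 + 30 + 31 + 30 + 31 + 31 + 30 = 274 (1980 is a leap year); day of year = 274 + 26 = 300
1982-01-21: day of year = 21
Rest of 1980: 366 - 300 = 66
Full years 1981 (365): 365
Total = 66 + 365 + 21 = 452

452 days


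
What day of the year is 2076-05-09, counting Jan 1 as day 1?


Date: May 9, 2076
Days in months 1 through 4: 121
Plus 9 days in May

Day of year: 130


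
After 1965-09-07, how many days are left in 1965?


Day of year: 250 of 365
Remaining = 365 - 250

115 days


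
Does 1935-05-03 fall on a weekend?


Anchor: Jan 1, 1935. With p = 1935 - 1 = 1934: (p + p//4 - p//100 + p//400) mod 7 = (1934 + 483 - 19 + 4) mod 7 = 2402 mod 7 = 1 -> Tuesday (Mon=0 ... Sun=6)
Day of year: 123; offset = 122
Weekday index = (1 + 122) mod 7 = 4 -> Friday
Weekend days: Saturday, Sunday

No


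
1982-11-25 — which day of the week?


Date: November 25, 1982
Anchor: Jan 1, 1982. With p = 1982 - 1 = 1981: (p + p//4 - p//100 + p//400) mod 7 = (1981 + 495 - 19 + 4) mod 7 = 2461 mod 7 = 4 -> Friday (Mon=0 ... Sun=6)
Days before November (Jan-Oct): 304; offset = 304 + 25 - 1 = 328
Weekday index = (4 + 328) mod 7 = 3

Day of the week: Thursday


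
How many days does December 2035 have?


December 2035

31 days


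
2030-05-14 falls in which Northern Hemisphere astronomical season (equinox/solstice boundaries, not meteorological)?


Date: May 14
Astronomical Spring (approx.; exact equinox/solstice day varies by year): March 20 to June 20
May 14 falls within the Spring window

Spring


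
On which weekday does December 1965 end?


December 1965 has 31 days
Anchor: Jan 1, 1965. With p = 1965 - 1 = 1964: (p + p//4 - p//100 + p//400) mod 7 = (1964 + 491 - 19 + 4) mod 7 = 2440 mod 7 = 4 -> Friday (Mon=0 ... Sun=6)
Days before December (Jan-Nov): 334; December 1 index = (4 + 334) mod 7 = 2 -> Wednesday
Last day offset: 31 - 1 = 30 days
Weekday index = (2 + 30) mod 7 = 4

Friday, December 31


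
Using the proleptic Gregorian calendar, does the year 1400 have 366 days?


Gregorian leap year rule: divisible by 4, but not by 100, unless also by 400.
1400 is divisible by 100 but not 400 -> not a leap year

No


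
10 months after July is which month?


July is month 7
7 + 10 = 17; wrap: 17 - 12 = 5

May


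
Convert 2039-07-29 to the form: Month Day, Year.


ISO 2039-07-29 parses as year=2039, month=07, day=29
Month 7 -> July

July 29, 2039


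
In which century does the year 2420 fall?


Century = (year - 1) // 100 + 1
= (2420 - 1) // 100 + 1
= 2419 // 100 + 1
= 24 + 1

25th century


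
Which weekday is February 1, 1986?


Target: February 1, 1986
Anchor: Jan 1, 1986. With p = 1986 - 1 = 1985: (p + p//4 - p//100 + p//400) mod 7 = (1985 + 496 - 19 + 4) mod 7 = 2466 mod 7 = 2 -> Wednesday (Mon=0 ... Sun=6)
Days before February (Jan): 31 days
Weekday index = (2 + 31) mod 7 = 5

Saturday


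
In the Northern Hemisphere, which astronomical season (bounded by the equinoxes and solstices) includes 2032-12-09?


Date: December 9
Astronomical Autumn (approx.; exact equinox/solstice day varies by year): September 22 to December 20
December 9 falls within the Autumn window

Autumn


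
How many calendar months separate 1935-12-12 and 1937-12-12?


From December 1935 to December 1937
2 years * 12 = 24 months = 24

24 months


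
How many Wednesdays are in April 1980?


April 1980 has 30 days
Anchor: Jan 1, 1980. With p = 1980 - 1 = 1979: (p + p//4 - p//100 + p//400) mod 7 = (1979 + 494 - 19 + 4) mod 7 = 2458 mod 7 = 1 -> Tuesday (Mon=0 ... Sun=6)
Days before April (Jan-Mar): 91; April 1 index = (1 + 91) mod 7 = 1 -> Tuesday
First Wednesday is April 2
Wednesdays: 2, 9, 16, 23, 30

5 Wednesdays


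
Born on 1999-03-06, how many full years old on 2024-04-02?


Birth: 1999-03-06
Reference: 2024-04-02
Year difference: 2024 - 1999 = 25

25 years old


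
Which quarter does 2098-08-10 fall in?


Month: August (month 8)
Q1: Jan-Mar, Q2: Apr-Jun, Q3: Jul-Sep, Q4: Oct-Dec

Q3


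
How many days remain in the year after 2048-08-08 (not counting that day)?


Day of year: 221 of 366
Remaining = 366 - 221

145 days


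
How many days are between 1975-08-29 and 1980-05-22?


From 1975-08-29 to 1980-05-22
1975-08-29: days before August = 31 + 28 + 31 + 30 + 31 + 30 + 31 = 212 (1975 is not a leap year); day of year = 212 + 29 = 241
1980-05-22: days before May = 31 + 29 + 31 + 30 = 121 (1980 is a leap year); day of year = 121 + 22 = 143
Rest of 1975: 365 - 241 = 124
Full years 1976 (366), 1977 (365), 1978 (365), 1979 (365): 1461
Total = 124 + 1461 + 143 = 1728

1728 days


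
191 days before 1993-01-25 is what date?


Start: 1993-01-25, subtract 191 days
Back 25 days from January 25 reaches December 31, 1992 -> 166 left
December 1992 has 31 days -> back to November 30, 1992 -> 135 left
November 1992 has 30 days -> back to October 31, 1992 -> 105 left
October 1992 has 31 days -> back to September 30, 1992 -> 74 left
September 1992 has 30 days -> back to August 31, 1992 -> 44 left
August 1992 has 31 days -> back to July 31, 1992 -> 13 left
July 1992: 31 - 13 = 18 -> lands on July 18

Result: 1992-07-18


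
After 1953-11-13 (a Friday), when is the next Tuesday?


Current: Friday
Target: Tuesday
Days ahead: 4

Next Tuesday: 1953-11-17


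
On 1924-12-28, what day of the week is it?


Date: December 28, 1924
Anchor: Jan 1, 1924. With p = 1924 - 1 = 1923: (p + p//4 - p//100 + p//400) mod 7 = (1923 + 480 - 19 + 4) mod 7 = 2388 mod 7 = 1 -> Tuesday (Mon=0 ... Sun=6)
Days before December (Jan-Nov): 335; offset = 335 + 28 - 1 = 362
Weekday index = (1 + 362) mod 7 = 6

Day of the week: Sunday


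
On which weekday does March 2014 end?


March 2014 has 31 days
Anchor: Jan 1, 2014. With p = 2014 - 1 = 2013: (p + p//4 - p//100 + p//400) mod 7 = (2013 + 503 - 20 + 5) mod 7 = 2501 mod 7 = 2 -> Wednesday (Mon=0 ... Sun=6)
Days before March (Jan-Feb): 59; March 1 index = (2 + 59) mod 7 = 5 -> Saturday
Last day offset: 31 - 1 = 30 days
Weekday index = (5 + 30) mod 7 = 0

Monday, March 31


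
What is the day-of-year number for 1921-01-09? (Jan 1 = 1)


Date: January 9, 1921
No months before January
Plus 9 days in January

Day of year: 9


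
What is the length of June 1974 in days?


June 1974

30 days


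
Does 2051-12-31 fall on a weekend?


Anchor: Jan 1, 2051. With p = 2051 - 1 = 2050: (p + p//4 - p//100 + p//400) mod 7 = (2050 + 512 - 20 + 5) mod 7 = 2547 mod 7 = 6 -> Sunday (Mon=0 ... Sun=6)
Day of year: 365; offset = 364
Weekday index = (6 + 364) mod 7 = 6 -> Sunday
Weekend days: Saturday, Sunday

Yes


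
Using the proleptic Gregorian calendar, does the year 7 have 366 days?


Gregorian leap year rule: divisible by 4, but not by 100, unless also by 400.
7 is not divisible by 4 -> not a leap year

No


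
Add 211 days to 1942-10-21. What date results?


Start: 1942-10-21, add 211 days
October 1942 has 31 days: 31 - 21 = 10 days to October 31 -> 201 left
November 1942 has 30 days -> 171 left
December 1942 has 31 days -> 140 left
January 1943 has 31 days -> 109 left
February 1943 has 28 days -> 81 left
March 1943 has 31 days -> 50 left
April 1943 has 30 days -> 20 left
May 1943: 20 <= 31 -> lands on May 20

Result: 1943-05-20


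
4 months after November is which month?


November is month 11
11 + 4 = 15; wrap: 15 - 12 = 3

March


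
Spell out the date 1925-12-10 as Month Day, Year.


ISO 1925-12-10 parses as year=1925, month=12, day=10
Month 12 -> December

December 10, 1925


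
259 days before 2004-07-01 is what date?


Start: 2004-07-01, subtract 259 days
Back 1 day from July 1 reaches June 30, 2004 -> 258 left
June 2004 has 30 days -> back to May 31, 2004 -> 228 left
May 2004 has 31 days -> back to April 30, 2004 -> 197 left
April 2004 has 30 days -> back to March 31, 2004 -> 167 left
March 2004 has 31 days -> back to February 29, 2004 -> 136 left
February 2004 has 29 days -> back to January 31, 2004 -> 107 left
January 2004 has 31 days -> back to December 31, 2003 -> 76 left
December 2003 has 31 days -> back to November 30, 2003 -> 45 left
November 2003 has 30 days -> back to October 31, 2003 -> 15 left
October 2003: 31 - 15 = 16 -> lands on October 16

Result: 2003-10-16


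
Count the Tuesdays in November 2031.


November 2031 has 30 days
Anchor: Jan 1, 2031. With p = 2031 - 1 = 2030: (p + p//4 - p//100 + p//400) mod 7 = (2030 + 507 - 20 + 5) mod 7 = 2522 mod 7 = 2 -> Wednesday (Mon=0 ... Sun=6)
Days before November (Jan-Oct): 304; November 1 index = (2 + 304) mod 7 = 5 -> Saturday
First Tuesday is November 4
Tuesdays: 4, 11, 18, 25

4 Tuesdays


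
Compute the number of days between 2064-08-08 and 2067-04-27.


From 2064-08-08 to 2067-04-27
2064-08-08: days before August = 31 + 29 + 31 + 30 + 31 + 30 + 31 = 213 (2064 is a leap year); day of year = 213 + 8 = 221
2067-04-27: days before April = 31 + 28 + 31 = 90 (2067 is not a leap year); day of year = 90 + 27 = 117
Rest of 2064: 366 - 221 = 145
Full years 2065 (365), 2066 (365): 730
Total = 145 + 730 + 117 = 992

992 days


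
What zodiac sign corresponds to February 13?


Date: February 13
Conventional tropical zodiac dates: Aquarius from January 20 onward; Pisces starts February 19
February 13 falls within the Aquarius range

Aquarius


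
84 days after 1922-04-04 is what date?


Start: 1922-04-04, add 84 days
April 1922 has 30 days: 30 - 4 = 26 days to April 30 -> 58 left
May 1922 has 31 days -> 27 left
June 1922: 27 <= 30 -> lands on June 27

Result: 1922-06-27


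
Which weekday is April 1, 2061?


Target: April 1, 2061
Anchor: Jan 1, 2061. With p = 2061 - 1 = 2060: (p + p//4 - p//100 + p//400) mod 7 = (2060 + 515 - 20 + 5) mod 7 = 2560 mod 7 = 5 -> Saturday (Mon=0 ... Sun=6)
Days before April (Jan-Mar): 90 days
Weekday index = (5 + 90) mod 7 = 4

Friday


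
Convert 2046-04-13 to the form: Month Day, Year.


ISO 2046-04-13 parses as year=2046, month=04, day=13
Month 4 -> April

April 13, 2046


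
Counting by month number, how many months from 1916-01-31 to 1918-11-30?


From January 1916 to November 1918
2 years * 12 = 24 months, plus 10 months = 34

34 months


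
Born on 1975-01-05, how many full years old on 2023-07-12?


Birth: 1975-01-05
Reference: 2023-07-12
Year difference: 2023 - 1975 = 48

48 years old


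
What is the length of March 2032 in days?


March 2032

31 days


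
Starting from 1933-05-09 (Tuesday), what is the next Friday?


Current: Tuesday
Target: Friday
Days ahead: 3

Next Friday: 1933-05-12


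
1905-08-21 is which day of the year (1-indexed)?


Date: August 21, 1905
Days in months 1 through 7: 212
Plus 21 days in August

Day of year: 233


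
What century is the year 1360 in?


Century = (year - 1) // 100 + 1
= (1360 - 1) // 100 + 1
= 1359 // 100 + 1
= 13 + 1

14th century


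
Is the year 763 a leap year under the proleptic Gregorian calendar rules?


Gregorian leap year rule: divisible by 4, but not by 100, unless also by 400.
763 is not divisible by 4 -> not a leap year

No


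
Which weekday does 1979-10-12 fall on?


Date: October 12, 1979
Anchor: Jan 1, 1979. With p = 1979 - 1 = 1978: (p + p//4 - p//100 + p//400) mod 7 = (1978 + 494 - 19 + 4) mod 7 = 2457 mod 7 = 0 -> Monday (Mon=0 ... Sun=6)
Days before October (Jan-Sep): 273; offset = 273 + 12 - 1 = 284
Weekday index = (0 + 284) mod 7 = 4

Day of the week: Friday


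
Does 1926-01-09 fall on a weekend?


Anchor: Jan 1, 1926. With p = 1926 - 1 = 1925: (p + p//4 - p//100 + p//400) mod 7 = (1925 + 481 - 19 + 4) mod 7 = 2391 mod 7 = 4 -> Friday (Mon=0 ... Sun=6)
Day of year: 9; offset = 8
Weekday index = (4 + 8) mod 7 = 5 -> Saturday
Weekend days: Saturday, Sunday

Yes


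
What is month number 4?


Month 4 of 12

April


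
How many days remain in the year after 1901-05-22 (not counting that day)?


Day of year: 142 of 365
Remaining = 365 - 142

223 days


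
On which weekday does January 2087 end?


January 2087 has 31 days
Anchor: Jan 1, 2087. With p = 2087 - 1 = 2086: (p + p//4 - p//100 + p//400) mod 7 = (2086 + 521 - 20 + 5) mod 7 = 2592 mod 7 = 2 -> Wednesday (Mon=0 ... Sun=6)
January 1 is the anchor itself -> Wednesday
Last day offset: 31 - 1 = 30 days
Weekday index = (2 + 30) mod 7 = 4

Friday, January 31


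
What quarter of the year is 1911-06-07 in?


Month: June (month 6)
Q1: Jan-Mar, Q2: Apr-Jun, Q3: Jul-Sep, Q4: Oct-Dec

Q2


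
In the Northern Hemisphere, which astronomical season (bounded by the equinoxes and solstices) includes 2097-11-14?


Date: November 14
Astronomical Autumn (approx.; exact equinox/solstice day varies by year): September 22 to December 20
November 14 falls within the Autumn window

Autumn


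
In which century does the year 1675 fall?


Century = (year - 1) // 100 + 1
= (1675 - 1) // 100 + 1
= 1674 // 100 + 1
= 16 + 1

17th century


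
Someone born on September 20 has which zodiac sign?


Date: September 20
Conventional tropical zodiac dates: Virgo from August 23 onward; Libra starts September 23
September 20 falls within the Virgo range

Virgo


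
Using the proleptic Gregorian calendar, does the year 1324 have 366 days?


Gregorian leap year rule: divisible by 4, but not by 100, unless also by 400.
1324 is divisible by 4 but not 100 -> leap year

Yes


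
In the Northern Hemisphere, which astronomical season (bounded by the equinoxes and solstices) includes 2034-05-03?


Date: May 3
Astronomical Spring (approx.; exact equinox/solstice day varies by year): March 20 to June 20
May 3 falls within the Spring window

Spring


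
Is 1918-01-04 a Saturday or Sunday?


Anchor: Jan 1, 1918. With p = 1918 - 1 = 1917: (p + p//4 - p//100 + p//400) mod 7 = (1917 + 479 - 19 + 4) mod 7 = 2381 mod 7 = 1 -> Tuesday (Mon=0 ... Sun=6)
Day of year: 4; offset = 3
Weekday index = (1 + 3) mod 7 = 4 -> Friday
Weekend days: Saturday, Sunday

No


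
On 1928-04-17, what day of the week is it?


Date: April 17, 1928
Anchor: Jan 1, 1928. With p = 1928 - 1 = 1927: (p + p//4 - p//100 + p//400) mod 7 = (1927 + 481 - 19 + 4) mod 7 = 2393 mod 7 = 6 -> Sunday (Mon=0 ... Sun=6)
Days before April (Jan-Mar): 91; offset = 91 + 17 - 1 = 107
Weekday index = (6 + 107) mod 7 = 1

Day of the week: Tuesday


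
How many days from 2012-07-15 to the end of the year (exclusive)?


Day of year: 197 of 366
Remaining = 366 - 197

169 days


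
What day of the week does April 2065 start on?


Target: April 1, 2065
Anchor: Jan 1, 2065. With p = 2065 - 1 = 2064: (p + p//4 - p//100 + p//400) mod 7 = (2064 + 516 - 20 + 5) mod 7 = 2565 mod 7 = 3 -> Thursday (Mon=0 ... Sun=6)
Days before April (Jan-Mar): 90 days
Weekday index = (3 + 90) mod 7 = 2

Wednesday


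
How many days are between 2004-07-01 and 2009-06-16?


From 2004-07-01 to 2009-06-16
2004-07-01: days before July = 31 + 29 + 31 + 30 + 31 + 30 = 182 (2004 is a leap year); day of year = 182 + 1 = 183
2009-06-16: days before June = 31 + 28 + 31 + 30 + 31 = 151 (2009 is not a leap year); day of year = 151 + 16 = 167
Rest of 2004: 366 - 183 = 183
Full years 2005 (365), 2006 (365), 2007 (365), 2008 (366): 1461
Total = 183 + 1461 + 167 = 1811

1811 days


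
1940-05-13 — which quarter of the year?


Month: May (month 5)
Q1: Jan-Mar, Q2: Apr-Jun, Q3: Jul-Sep, Q4: Oct-Dec

Q2


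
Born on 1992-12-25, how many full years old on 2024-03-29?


Birth: 1992-12-25
Reference: 2024-03-29
Year difference: 2024 - 1992 = 32
Birthday not yet reached in 2024, subtract 1

31 years old


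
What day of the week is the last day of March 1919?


March 1919 has 31 days
Anchor: Jan 1, 1919. With p = 1919 - 1 = 1918: (p + p//4 - p//100 + p//400) mod 7 = (1918 + 479 - 19 + 4) mod 7 = 2382 mod 7 = 2 -> Wednesday (Mon=0 ... Sun=6)
Days before March (Jan-Feb): 59; March 1 index = (2 + 59) mod 7 = 5 -> Saturday
Last day offset: 31 - 1 = 30 days
Weekday index = (5 + 30) mod 7 = 0

Monday, March 31


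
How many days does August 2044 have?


August 2044

31 days


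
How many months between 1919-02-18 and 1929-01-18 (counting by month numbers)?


From February 1919 to January 1929
10 years * 12 = 120 months, minus 1 month = 119

119 months


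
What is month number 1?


Month 1 of 12

January


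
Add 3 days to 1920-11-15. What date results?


Start: 1920-11-15, add 3 days
November 1920 has 30 days; 15 + 3 = 18 stays within November

Result: 1920-11-18


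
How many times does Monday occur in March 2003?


March 2003 has 31 days
Anchor: Jan 1, 2003. With p = 2003 - 1 = 2002: (p + p//4 - p//100 + p//400) mod 7 = (2002 + 500 - 20 + 5) mod 7 = 2487 mod 7 = 2 -> Wednesday (Mon=0 ... Sun=6)
Days before March (Jan-Feb): 59; March 1 index = (2 + 59) mod 7 = 5 -> Saturday
First Monday is March 3
Mondays: 3, 10, 17, 24, 31

5 Mondays


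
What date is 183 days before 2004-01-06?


Start: 2004-01-06, subtract 183 days
Back 6 days from January 6 reaches December 31, 2003 -> 177 left
December 2003 has 31 days -> back to November 30, 2003 -> 146 left
November 2003 has 30 days -> back to October 31, 2003 -> 116 left
October 2003 has 31 days -> back to September 30, 2003 -> 85 left
September 2003 has 30 days -> back to August 31, 2003 -> 55 left
August 2003 has 31 days -> back to July 31, 2003 -> 24 left
July 2003: 31 - 24 = 7 -> lands on July 7

Result: 2003-07-07


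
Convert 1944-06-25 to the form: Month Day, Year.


ISO 1944-06-25 parses as year=1944, month=06, day=25
Month 6 -> June

June 25, 1944


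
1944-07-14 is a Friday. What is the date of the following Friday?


Current: Friday
Target: Friday
Days ahead: 7

Next Friday: 1944-07-21


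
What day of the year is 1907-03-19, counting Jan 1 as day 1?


Date: March 19, 1907
Days in months 1 through 2: 59
Plus 19 days in March

Day of year: 78


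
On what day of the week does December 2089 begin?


Target: December 1, 2089
Anchor: Jan 1, 2089. With p = 2089 - 1 = 2088: (p + p//4 - p//100 + p//400) mod 7 = (2088 + 522 - 20 + 5) mod 7 = 2595 mod 7 = 5 -> Saturday (Mon=0 ... Sun=6)
Days before December (Jan-Nov): 334 days
Weekday index = (5 + 334) mod 7 = 3

Thursday


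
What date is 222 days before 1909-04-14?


Start: 1909-04-14, subtract 222 days
Back 14 days from April 14 reaches March 31, 1909 -> 208 left
March 1909 has 31 days -> back to February 28, 1909 -> 177 left
February 1909 has 28 days -> back to January 31, 1909 -> 149 left
January 1909 has 31 days -> back to December 31, 1908 -> 118 left
December 1908 has 31 days -> back to November 30, 1908 -> 87 left
November 1908 has 30 days -> back to October 31, 1908 -> 57 left
October 1908 has 31 days -> back to September 30, 1908 -> 26 left
September 1908: 30 - 26 = 4 -> lands on September 4

Result: 1908-09-04


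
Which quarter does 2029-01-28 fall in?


Month: January (month 1)
Q1: Jan-Mar, Q2: Apr-Jun, Q3: Jul-Sep, Q4: Oct-Dec

Q1


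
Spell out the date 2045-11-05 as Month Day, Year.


ISO 2045-11-05 parses as year=2045, month=11, day=05
Month 11 -> November

November 5, 2045


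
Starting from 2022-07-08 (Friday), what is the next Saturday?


Current: Friday
Target: Saturday
Days ahead: 1

Next Saturday: 2022-07-09


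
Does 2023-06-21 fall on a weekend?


Anchor: Jan 1, 2023. With p = 2023 - 1 = 2022: (p + p//4 - p//100 + p//400) mod 7 = (2022 + 505 - 20 + 5) mod 7 = 2512 mod 7 = 6 -> Sunday (Mon=0 ... Sun=6)
Day of year: 172; offset = 171
Weekday index = (6 + 171) mod 7 = 2 -> Wednesday
Weekend days: Saturday, Sunday

No


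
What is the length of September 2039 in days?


September 2039

30 days


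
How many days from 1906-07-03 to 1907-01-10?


From 1906-07-03 to 1907-01-10
1906-07-03: days before July = 31 + 28 + 31 + 30 + 31 + 30 = 181 (1906 is not a leap year); day of year = 181 + 3 = 184
1907-01-10: day of year = 10
Rest of 1906: 365 - 184 = 181
Total = 181 + 10 = 191

191 days


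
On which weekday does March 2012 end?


March 2012 has 31 days
Anchor: Jan 1, 2012. With p = 2012 - 1 = 2011: (p + p//4 - p//100 + p//400) mod 7 = (2011 + 502 - 20 + 5) mod 7 = 2498 mod 7 = 6 -> Sunday (Mon=0 ... Sun=6)
Days before March (Jan-Feb): 60; March 1 index = (6 + 60) mod 7 = 3 -> Thursday
Last day offset: 31 - 1 = 30 days
Weekday index = (3 + 30) mod 7 = 5

Saturday, March 31


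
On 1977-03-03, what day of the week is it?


Date: March 3, 1977
Anchor: Jan 1, 1977. With p = 1977 - 1 = 1976: (p + p//4 - p//100 + p//400) mod 7 = (1976 + 494 - 19 + 4) mod 7 = 2455 mod 7 = 5 -> Saturday (Mon=0 ... Sun=6)
Days before March (Jan-Feb): 59; offset = 59 + 3 - 1 = 61
Weekday index = (5 + 61) mod 7 = 3

Day of the week: Thursday


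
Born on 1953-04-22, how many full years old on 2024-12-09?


Birth: 1953-04-22
Reference: 2024-12-09
Year difference: 2024 - 1953 = 71

71 years old


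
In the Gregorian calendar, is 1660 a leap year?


Gregorian leap year rule: divisible by 4, but not by 100, unless also by 400.
1660 is divisible by 4 but not 100 -> leap year

Yes


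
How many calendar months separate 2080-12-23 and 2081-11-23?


From December 2080 to November 2081
1 year * 12 = 12 months, minus 1 month = 11

11 months


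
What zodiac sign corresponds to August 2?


Date: August 2
Conventional tropical zodiac dates: Leo from July 23 onward; Virgo starts August 23
August 2 falls within the Leo range

Leo


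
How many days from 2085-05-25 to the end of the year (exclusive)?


Day of year: 145 of 365
Remaining = 365 - 145

220 days


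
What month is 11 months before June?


June is month 6
6 - 11 = -5; wrap: -5 + 12 = 7

July


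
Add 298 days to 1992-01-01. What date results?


Start: 1992-01-01, add 298 days
January 1992 has 31 days: 31 - 1 = 30 days to January 31 -> 268 left
February 1992 has 29 days -> 239 left
March 1992 has 31 days -> 208 left
April 1992 has 30 days -> 178 left
May 1992 has 31 days -> 147 left
June 1992 has 30 days -> 117 left
July 1992 has 31 days -> 86 left
August 1992 has 31 days -> 55 left
September 1992 has 30 days -> 25 left
October 1992: 25 <= 31 -> lands on October 25

Result: 1992-10-25


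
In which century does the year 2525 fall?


Century = (year - 1) // 100 + 1
= (2525 - 1) // 100 + 1
= 2524 // 100 + 1
= 25 + 1

26th century


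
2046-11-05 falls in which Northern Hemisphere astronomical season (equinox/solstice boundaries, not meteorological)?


Date: November 5
Astronomical Autumn (approx.; exact equinox/solstice day varies by year): September 22 to December 20
November 5 falls within the Autumn window

Autumn


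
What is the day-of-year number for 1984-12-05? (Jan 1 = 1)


Date: December 5, 1984
Days in months 1 through 11: 335
Plus 5 days in December

Day of year: 340


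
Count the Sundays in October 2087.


October 2087 has 31 days
Anchor: Jan 1, 2087. With p = 2087 - 1 = 2086: (p + p//4 - p//100 + p//400) mod 7 = (2086 + 521 - 20 + 5) mod 7 = 2592 mod 7 = 2 -> Wednesday (Mon=0 ... Sun=6)
Days before October (Jan-Sep): 273; October 1 index = (2 + 273) mod 7 = 2 -> Wednesday
First Sunday is October 5
Sundays: 5, 12, 19, 26

4 Sundays


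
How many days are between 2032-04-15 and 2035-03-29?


From 2032-04-15 to 2035-03-29
2032-04-15: days before April = 31 + 29 + 31 = 91 (2032 is a leap year); day of year = 91 + 15 = 106
2035-03-29: days before March = 31 + 28 = 59 (2035 is not a leap year); day of year = 59 + 29 = 88
Rest of 2032: 366 - 106 = 260
Full years 2033 (365), 2034 (365): 730
Total = 260 + 730 + 88 = 1078

1078 days


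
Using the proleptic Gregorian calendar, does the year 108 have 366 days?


Gregorian leap year rule: divisible by 4, but not by 100, unless also by 400.
108 is divisible by 4 but not 100 -> leap year

Yes


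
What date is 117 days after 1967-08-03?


Start: 1967-08-03, add 117 days
August 1967 has 31 days: 31 - 3 = 28 days to August 31 -> 89 left
September 1967 has 30 days -> 59 left
October 1967 has 31 days -> 28 left
November 1967: 28 <= 30 -> lands on November 28

Result: 1967-11-28


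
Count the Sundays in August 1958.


August 1958 has 31 days
Anchor: Jan 1, 1958. With p = 1958 - 1 = 1957: (p + p//4 - p//100 + p//400) mod 7 = (1957 + 489 - 19 + 4) mod 7 = 2431 mod 7 = 2 -> Wednesday (Mon=0 ... Sun=6)
Days before August (Jan-Jul): 212; August 1 index = (2 + 212) mod 7 = 4 -> Friday
First Sunday is August 3
Sundays: 3, 10, 17, 24, 31

5 Sundays


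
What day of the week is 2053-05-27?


Date: May 27, 2053
Anchor: Jan 1, 2053. With p = 2053 - 1 = 2052: (p + p//4 - p//100 + p//400) mod 7 = (2052 + 513 - 20 + 5) mod 7 = 2550 mod 7 = 2 -> Wednesday (Mon=0 ... Sun=6)
Days before May (Jan-Apr): 120; offset = 120 + 27 - 1 = 146
Weekday index = (2 + 146) mod 7 = 1

Day of the week: Tuesday
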